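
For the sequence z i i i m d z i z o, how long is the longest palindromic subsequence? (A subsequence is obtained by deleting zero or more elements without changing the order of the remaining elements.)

Using dp[i][j] = 2 + dp[i+1][j−1] if the ends match, else max(dp[i+1][j], dp[i][j−1]):
dp[1][10] = 6. A witness is ziiiiz at positions 1,2,3,4,8,9.

6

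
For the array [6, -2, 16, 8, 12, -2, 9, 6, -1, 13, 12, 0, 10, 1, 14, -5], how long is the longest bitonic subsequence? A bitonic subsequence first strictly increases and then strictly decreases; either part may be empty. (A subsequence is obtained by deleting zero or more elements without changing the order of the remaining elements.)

8

One longest bitonic subsequence is 6, 8, 12, 13, 12, 10, 1, -5 (positions 1,4,5,10,11,13,14,16): it rises to 13 then falls. Length 8 is optimal.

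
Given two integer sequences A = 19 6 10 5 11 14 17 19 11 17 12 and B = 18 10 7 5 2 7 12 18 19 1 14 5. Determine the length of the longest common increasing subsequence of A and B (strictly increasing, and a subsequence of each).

For each value that appears in both, track the longest common increasing run ending there.
The best achievable length is 2; one witness is 10, 12 (A-positions 3,11, B-positions 2,7).

2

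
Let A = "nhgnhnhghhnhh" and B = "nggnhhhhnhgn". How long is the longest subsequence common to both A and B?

9

Backtracking the LCS table gives one alignment: n (A1,B1) → g (A3,B3) → n (A4,B4) → h (A5,B5) → h (A7,B6) → h (A9,B7) → h (A10,B8) → n (A11,B9) → h (A12,B10).
So the longest common subsequence has length 9.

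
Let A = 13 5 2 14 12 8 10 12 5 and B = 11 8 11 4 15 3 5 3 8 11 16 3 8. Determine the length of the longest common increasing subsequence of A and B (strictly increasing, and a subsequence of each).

For each value that appears in both, track the longest common increasing run ending there.
The best achievable length is 2; one witness is 5, 8 (A-positions 2,6, B-positions 7,9).

2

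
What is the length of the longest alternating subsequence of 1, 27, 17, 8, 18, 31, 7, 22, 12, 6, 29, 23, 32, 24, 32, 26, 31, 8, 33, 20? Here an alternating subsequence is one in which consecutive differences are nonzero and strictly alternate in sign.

17

A longest alternating subsequence is 1, 27, 17, 18, 7, 22, 12, 29, 23, 32, 24, 32, 26, 31, 8, 33, 20 (positions 1,2,3,5,7,8,9,11,12,13,14,15,16,17,18,19,20); its 16 consecutive differences strictly alternate in sign, and length 17 is optimal.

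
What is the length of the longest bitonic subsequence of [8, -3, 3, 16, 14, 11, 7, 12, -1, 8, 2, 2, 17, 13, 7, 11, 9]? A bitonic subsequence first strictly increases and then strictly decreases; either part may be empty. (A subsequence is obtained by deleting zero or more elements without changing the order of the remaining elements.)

8

One longest bitonic subsequence is -3, 3, 11, 12, 17, 13, 11, 9 (positions 2,3,6,8,13,14,16,17): it rises to 17 then falls. Length 8 is optimal.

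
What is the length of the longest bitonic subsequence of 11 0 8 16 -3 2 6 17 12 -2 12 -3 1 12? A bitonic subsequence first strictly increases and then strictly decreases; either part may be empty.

One longest bitonic subsequence is 0, 8, 16, 17, 12, -2, -3 (positions 2,3,4,8,9,10,12): it rises to 17 then falls. Length 7 is optimal.

7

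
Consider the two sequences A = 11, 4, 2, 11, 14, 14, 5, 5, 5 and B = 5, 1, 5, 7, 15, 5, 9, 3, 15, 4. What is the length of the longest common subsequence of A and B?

3

Backtracking the LCS table gives one alignment: 5 (A7,B1) → 5 (A8,B3) → 5 (A9,B6).
So the longest common subsequence has length 3.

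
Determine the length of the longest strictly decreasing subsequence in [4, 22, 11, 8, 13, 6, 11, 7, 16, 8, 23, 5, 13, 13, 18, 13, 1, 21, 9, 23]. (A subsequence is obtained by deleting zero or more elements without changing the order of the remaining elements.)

6

Scanning left to right, the best length ending at each element is: 4→1, 22→1, 11→2, 8→3, 13→2, 6→4, 11→3, 7→4, 16→2, 8→4, 23→1, 5→5, 13→3, 13→3, 18→2, 13→3, 1→6, 21→2, 9→4, 23→1.
So the longest decreasing subsequence has length 6, e.g. 22, 11, 8, 6, 5, 1.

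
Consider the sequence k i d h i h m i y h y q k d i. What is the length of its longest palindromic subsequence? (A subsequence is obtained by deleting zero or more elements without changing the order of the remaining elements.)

9

Using dp[i][j] = 2 + dp[i+1][j−1] if the ends match, else max(dp[i+1][j], dp[i][j−1]):
dp[1][15] = 9. A witness is idhimihdi at positions 2,3,4,5,7,8,10,14,15.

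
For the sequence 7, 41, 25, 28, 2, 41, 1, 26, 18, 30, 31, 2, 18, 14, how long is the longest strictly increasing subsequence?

Let dp[i] be the longest increasing subsequence ending at position i. Then dp = [1, 2, 2, 3, 1, 4, 1, 3, 2, 4, 5, 2, 3, 3].
The maximum is 5; one witness is 7, 25, 28, 30, 31 at positions 1,3,4,10,11.

5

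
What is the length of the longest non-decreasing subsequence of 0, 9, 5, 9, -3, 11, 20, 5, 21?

6

One longest non-decreasing subsequence is 0, 9, 9, 11, 20, 21 (positions 1,2,4,6,7,9), of length 6; no longer one exists.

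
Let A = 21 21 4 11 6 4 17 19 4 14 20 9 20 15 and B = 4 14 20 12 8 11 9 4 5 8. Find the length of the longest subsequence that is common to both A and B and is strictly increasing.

3

For each value that appears in both, track the longest common increasing run ending there.
The best achievable length is 3; one witness is 4, 14, 20 (A-positions 3,10,11, B-positions 1,2,3).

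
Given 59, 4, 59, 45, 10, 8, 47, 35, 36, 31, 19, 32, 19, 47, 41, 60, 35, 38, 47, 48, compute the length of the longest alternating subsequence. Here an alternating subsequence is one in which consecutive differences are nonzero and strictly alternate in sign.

15

A longest alternating subsequence is 59, 4, 59, 45, 47, 35, 36, 31, 32, 19, 47, 41, 60, 35, 38 (positions 1,2,3,4,7,8,9,10,12,13,14,15,16,17,18); its 14 consecutive differences strictly alternate in sign, and length 15 is optimal.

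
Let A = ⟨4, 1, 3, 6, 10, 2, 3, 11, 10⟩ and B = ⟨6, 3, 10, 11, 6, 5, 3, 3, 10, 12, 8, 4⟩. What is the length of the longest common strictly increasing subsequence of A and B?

For each value that appears in both, track the longest common increasing run ending there.
The best achievable length is 3; one witness is 6, 10, 11 (A-positions 4,5,8, B-positions 1,3,4).

3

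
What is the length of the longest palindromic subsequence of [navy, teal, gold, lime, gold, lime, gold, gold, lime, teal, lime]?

7

Using dp[i][j] = 2 + dp[i+1][j−1] if the ends match, else max(dp[i+1][j], dp[i][j−1]):
dp[1][11] = 7. A witness is teal lime gold gold gold lime teal at positions 2,4,5,7,8,9,10.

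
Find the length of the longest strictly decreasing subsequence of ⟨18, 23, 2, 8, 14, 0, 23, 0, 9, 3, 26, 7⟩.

4

Let dp[i] be the longest decreasing subsequence ending at position i. Then dp = [1, 1, 2, 2, 2, 3, 1, 3, 3, 4, 1, 4].
The maximum is 4; one witness is 18, 14, 9, 3 at positions 1,5,9,10.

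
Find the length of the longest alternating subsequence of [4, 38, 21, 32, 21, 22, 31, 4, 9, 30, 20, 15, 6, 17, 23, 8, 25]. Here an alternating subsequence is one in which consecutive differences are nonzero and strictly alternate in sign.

Track the best alternating length ending on an up-step vs a down-step at each position: up/down = 1/1, 2/1, 2/3, 4/3, 2/5, 6/5, 6/5, 1/7, 8/7, 8/7, 8/9, 8/9, 8/9, 10/9, 10/9, 10/11, 12/9.
The maximum over both is 12; one such subsequence is 4, 38, 21, 32, 21, 22, 4, 30, 15, 17, 8, 25.

12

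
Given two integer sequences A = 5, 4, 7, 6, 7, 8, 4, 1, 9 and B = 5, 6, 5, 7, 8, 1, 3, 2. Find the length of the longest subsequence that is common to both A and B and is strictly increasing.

A longest common strictly increasing subsequence is 5, 6, 7, 8 (length 4); it appears in order in both A and B, and no longer such subsequence exists.

4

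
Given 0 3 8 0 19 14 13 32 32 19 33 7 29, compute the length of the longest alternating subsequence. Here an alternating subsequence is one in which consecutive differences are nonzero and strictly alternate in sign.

10

A longest alternating subsequence is 0, 3, 0, 19, 14, 32, 19, 33, 7, 29 (positions 1,2,4,5,6,8,10,11,12,13); its 9 consecutive differences strictly alternate in sign, and length 10 is optimal.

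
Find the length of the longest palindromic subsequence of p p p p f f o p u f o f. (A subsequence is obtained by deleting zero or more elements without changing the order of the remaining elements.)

5

One longest palindromic subsequence is fofof (positions 5,7,10,11,12); it reads the same forward and backward, and the interval DP gives dp[1][12] = 5.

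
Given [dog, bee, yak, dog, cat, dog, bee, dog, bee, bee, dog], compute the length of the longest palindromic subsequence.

Using dp[i][j] = 2 + dp[i+1][j−1] if the ends match, else max(dp[i+1][j], dp[i][j−1]):
dp[1][11] = 7. A witness is dog bee bee dog bee bee dog at positions 1,2,7,8,9,10,11.

7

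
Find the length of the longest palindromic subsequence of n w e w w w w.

Using dp[i][j] = 2 + dp[i+1][j−1] if the ends match, else max(dp[i+1][j], dp[i][j−1]):
dp[1][7] = 5. A witness is wwwww at positions 2,4,5,6,7.

5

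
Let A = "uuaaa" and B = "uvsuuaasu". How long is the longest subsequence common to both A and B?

Backtracking the LCS table gives one alignment: u (A1,B4) → u (A2,B5) → a (A3,B6) → a (A4,B7).
So the longest common subsequence has length 4.

4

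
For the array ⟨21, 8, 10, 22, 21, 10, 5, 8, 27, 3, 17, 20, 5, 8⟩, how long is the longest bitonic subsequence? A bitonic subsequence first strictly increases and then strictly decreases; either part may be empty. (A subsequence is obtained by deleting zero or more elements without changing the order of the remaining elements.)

One longest bitonic subsequence is 8, 10, 22, 21, 10, 8, 5 (positions 2,3,4,5,6,8,13): it rises to 22 then falls. Length 7 is optimal.

7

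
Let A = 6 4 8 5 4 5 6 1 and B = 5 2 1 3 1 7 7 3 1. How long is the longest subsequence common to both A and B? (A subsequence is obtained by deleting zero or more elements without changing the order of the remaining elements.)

A longest common subsequence is 5, 1 (length 2); the LCS DP confirms no longer common subsequence exists.

2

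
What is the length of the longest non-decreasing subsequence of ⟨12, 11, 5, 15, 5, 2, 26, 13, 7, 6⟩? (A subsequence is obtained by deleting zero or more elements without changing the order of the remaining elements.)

Let dp[i] be the longest non-decreasing subsequence ending at position i. Then dp = [1, 1, 1, 2, 2, 1, 3, 3, 3, 3].
The maximum is 3; one witness is 12, 15, 26 at positions 1,4,7.

3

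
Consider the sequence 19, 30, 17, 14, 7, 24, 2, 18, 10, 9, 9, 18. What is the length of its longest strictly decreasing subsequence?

Scanning left to right, the best length ending at each element is: 19→1, 30→1, 17→2, 14→3, 7→4, 24→2, 2→5, 18→3, 10→4, 9→5, 9→5, 18→3.
So the longest decreasing subsequence has length 5, e.g. 19, 17, 14, 7, 2.

5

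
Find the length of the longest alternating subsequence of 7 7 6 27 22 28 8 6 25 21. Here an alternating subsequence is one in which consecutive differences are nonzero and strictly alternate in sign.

8

Track the best alternating length ending on an up-step vs a down-step at each position: up/down = 1/1, 1/1, 1/2, 3/1, 3/4, 5/1, 3/6, 1/6, 7/6, 7/8.
The maximum over both is 8; one such subsequence is 7, 6, 27, 22, 28, 8, 25, 21.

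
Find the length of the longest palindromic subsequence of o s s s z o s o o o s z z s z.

9

Using dp[i][j] = 2 + dp[i+1][j−1] if the ends match, else max(dp[i+1][j], dp[i][j−1]):
dp[1][15] = 9. A witness is szsoooszs at positions 4,5,7,8,9,10,11,13,14.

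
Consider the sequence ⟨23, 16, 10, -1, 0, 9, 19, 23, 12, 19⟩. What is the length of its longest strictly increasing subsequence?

One longest increasing subsequence is -1, 0, 9, 19, 23 (positions 4,5,6,7,8), of length 5; no longer one exists.

5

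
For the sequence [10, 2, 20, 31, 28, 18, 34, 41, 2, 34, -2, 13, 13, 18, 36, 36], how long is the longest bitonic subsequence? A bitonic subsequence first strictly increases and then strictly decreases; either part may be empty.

One longest bitonic subsequence is 10, 20, 31, 28, 18, 2, -2 (positions 1,3,4,5,6,9,11): it rises to 31 then falls. Length 7 is optimal.

7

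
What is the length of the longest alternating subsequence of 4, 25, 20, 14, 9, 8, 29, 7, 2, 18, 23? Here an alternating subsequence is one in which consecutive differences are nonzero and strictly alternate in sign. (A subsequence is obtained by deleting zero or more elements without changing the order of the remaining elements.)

Track the best alternating length ending on an up-step vs a down-step at each position: up/down = 1/1, 2/1, 2/3, 2/3, 2/3, 2/3, 4/1, 2/5, 1/5, 6/5, 6/5.
The maximum over both is 6; one such subsequence is 4, 25, 20, 29, 7, 18.

6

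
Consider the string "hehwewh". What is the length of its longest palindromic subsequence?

One longest palindromic subsequence is hwewh (positions 1,4,5,6,7); it reads the same forward and backward, and the interval DP gives dp[1][7] = 5.

5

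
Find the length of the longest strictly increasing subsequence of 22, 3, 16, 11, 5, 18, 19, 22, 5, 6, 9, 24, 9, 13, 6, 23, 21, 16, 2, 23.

Let dp[i] be the longest increasing subsequence ending at position i. Then dp = [1, 1, 2, 2, 2, 3, 4, 5, 2, 3, 4, 6, 4, 5, 3, 6, 6, 6, 1, 7].
The maximum is 7; one witness is 3, 5, 6, 9, 13, 21, 23 at positions 2,5,10,11,14,17,20.

7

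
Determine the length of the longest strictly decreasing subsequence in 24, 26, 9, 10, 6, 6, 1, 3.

4

Scanning left to right, the best length ending at each element is: 24→1, 26→1, 9→2, 10→2, 6→3, 6→3, 1→4, 3→4.
So the longest decreasing subsequence has length 4, e.g. 24, 9, 6, 1.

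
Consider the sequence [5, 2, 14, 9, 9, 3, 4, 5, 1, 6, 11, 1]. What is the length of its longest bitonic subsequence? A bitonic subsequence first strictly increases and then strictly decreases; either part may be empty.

7

One longest bitonic subsequence is 2, 3, 4, 5, 6, 11, 1 (positions 2,6,7,8,10,11,12): it rises to 11 then falls. Length 7 is optimal.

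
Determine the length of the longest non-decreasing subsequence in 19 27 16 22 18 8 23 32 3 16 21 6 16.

4

One longest non-decreasing subsequence is 19, 22, 23, 32 (positions 1,4,7,8), of length 4; no longer one exists.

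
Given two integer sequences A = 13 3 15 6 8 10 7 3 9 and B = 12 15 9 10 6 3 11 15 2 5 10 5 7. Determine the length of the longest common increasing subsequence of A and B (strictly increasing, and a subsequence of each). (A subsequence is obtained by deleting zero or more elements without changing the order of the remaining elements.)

For each value that appears in both, track the longest common increasing run ending there.
The best achievable length is 2; one witness is 3, 15 (A-positions 2,3, B-positions 6,8).

2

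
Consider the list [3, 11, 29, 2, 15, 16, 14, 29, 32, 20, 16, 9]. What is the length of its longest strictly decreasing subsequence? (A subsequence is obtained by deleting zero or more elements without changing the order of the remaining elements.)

4

Scanning left to right, the best length ending at each element is: 3→1, 11→1, 29→1, 2→2, 15→2, 16→2, 14→3, 29→1, 32→1, 20→2, 16→3, 9→4.
So the longest decreasing subsequence has length 4, e.g. 29, 15, 14, 9.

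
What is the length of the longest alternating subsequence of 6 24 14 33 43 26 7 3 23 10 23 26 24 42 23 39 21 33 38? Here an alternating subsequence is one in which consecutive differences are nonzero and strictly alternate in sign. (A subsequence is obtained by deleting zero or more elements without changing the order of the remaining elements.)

A longest alternating subsequence is 6, 24, 14, 33, 7, 23, 10, 26, 24, 42, 23, 39, 21, 33 (positions 1,2,3,4,7,9,10,12,13,14,15,16,17,18); its 13 consecutive differences strictly alternate in sign, and length 14 is optimal.

14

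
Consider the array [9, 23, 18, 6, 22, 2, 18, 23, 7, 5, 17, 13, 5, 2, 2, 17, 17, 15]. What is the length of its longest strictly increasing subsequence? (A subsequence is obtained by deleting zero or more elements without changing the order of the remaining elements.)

One longest increasing subsequence is 9, 18, 22, 23 (positions 1,3,5,8), of length 4; no longer one exists.

4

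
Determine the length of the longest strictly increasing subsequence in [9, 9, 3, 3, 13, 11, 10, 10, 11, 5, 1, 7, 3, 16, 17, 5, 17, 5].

Let dp[i] be the longest increasing subsequence ending at position i. Then dp = [1, 1, 1, 1, 2, 2, 2, 2, 3, 2, 1, 3, 2, 4, 5, 3, 5, 3].
The maximum is 5; one witness is 9, 10, 11, 16, 17 at positions 1,7,9,14,15.

5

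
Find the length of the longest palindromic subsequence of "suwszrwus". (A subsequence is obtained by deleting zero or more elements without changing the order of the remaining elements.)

7

Using dp[i][j] = 2 + dp[i+1][j−1] if the ends match, else max(dp[i+1][j], dp[i][j−1]):
dp[1][9] = 7. A witness is suwrwus at positions 1,2,3,6,7,8,9.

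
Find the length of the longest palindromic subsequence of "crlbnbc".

One longest palindromic subsequence is cbnbc (positions 1,4,5,6,7); it reads the same forward and backward, and the interval DP gives dp[1][7] = 5.

5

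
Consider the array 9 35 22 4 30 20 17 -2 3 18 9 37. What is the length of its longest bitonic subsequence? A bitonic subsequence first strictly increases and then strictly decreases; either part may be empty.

Let inc[i] be the LIS ending at i and dec[i] the longest strictly decreasing subsequence starting at i. inc = [1, 2, 2, 1, 3, 2, 2, 1, 2, 3, 3, 4], dec = [3, 5, 4, 2, 4, 3, 2, 1, 1, 2, 1, 1].
max_i inc[i]+dec[i]−1 = 6, with one witness 9, 35, 30, 20, 18, 9.

6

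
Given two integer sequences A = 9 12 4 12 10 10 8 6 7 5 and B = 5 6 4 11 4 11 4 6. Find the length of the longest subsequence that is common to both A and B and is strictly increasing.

A longest common strictly increasing subsequence is 4, 6 (length 2); it appears in order in both A and B, and no longer such subsequence exists.

2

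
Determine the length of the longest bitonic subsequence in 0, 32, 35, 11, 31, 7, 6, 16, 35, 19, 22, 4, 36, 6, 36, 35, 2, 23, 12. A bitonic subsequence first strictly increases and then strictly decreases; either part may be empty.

9

Let inc[i] be the LIS ending at i and dec[i] the longest strictly decreasing subsequence starting at i. inc = [1, 2, 3, 2, 3, 2, 2, 3, 4, 4, 5, 2, 6, 3, 6, 6, 2, 6, 4], dec = [1, 6, 6, 5, 5, 4, 3, 3, 4, 3, 3, 2, 4, 2, 4, 3, 1, 2, 1].
max_i inc[i]+dec[i]−1 = 9, with one witness 0, 11, 16, 19, 22, 36, 35, 23, 12.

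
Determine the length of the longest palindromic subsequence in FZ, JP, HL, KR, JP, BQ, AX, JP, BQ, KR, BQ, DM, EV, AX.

5

One longest palindromic subsequence is AX BQ KR BQ AX (positions 7,9,10,11,14); it reads the same forward and backward, and the interval DP gives dp[1][14] = 5.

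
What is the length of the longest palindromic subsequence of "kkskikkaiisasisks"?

10

One longest palindromic subsequence is skiaiiaiks (positions 3,4,5,8,9,10,12,14,16,17); it reads the same forward and backward, and the interval DP gives dp[1][17] = 10.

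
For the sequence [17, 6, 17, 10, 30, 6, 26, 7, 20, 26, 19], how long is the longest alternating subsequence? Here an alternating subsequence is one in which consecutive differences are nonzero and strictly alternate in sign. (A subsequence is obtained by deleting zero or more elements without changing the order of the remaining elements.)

A longest alternating subsequence is 17, 6, 17, 10, 30, 6, 26, 7, 20, 19 (positions 1,2,3,4,5,6,7,8,9,11); its 9 consecutive differences strictly alternate in sign, and length 10 is optimal.

10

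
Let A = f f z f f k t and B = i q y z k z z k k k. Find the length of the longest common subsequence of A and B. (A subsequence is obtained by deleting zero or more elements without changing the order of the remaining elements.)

2

Backtracking the LCS table gives one alignment: z (A3,B7) → k (A6,B10).
So the longest common subsequence has length 2.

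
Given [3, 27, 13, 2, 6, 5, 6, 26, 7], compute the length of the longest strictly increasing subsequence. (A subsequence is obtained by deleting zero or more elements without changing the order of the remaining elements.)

4

Scanning left to right, the best length ending at each element is: 3→1, 27→2, 13→2, 2→1, 6→2, 5→2, 6→3, 26→4, 7→4.
So the longest increasing subsequence has length 4, e.g. 3, 5, 6, 26.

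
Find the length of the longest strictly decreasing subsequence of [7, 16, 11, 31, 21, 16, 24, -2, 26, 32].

4

Let dp[i] be the longest decreasing subsequence ending at position i. Then dp = [1, 1, 2, 1, 2, 3, 2, 4, 2, 1].
The maximum is 4; one witness is 31, 21, 16, -2 at positions 4,5,6,8.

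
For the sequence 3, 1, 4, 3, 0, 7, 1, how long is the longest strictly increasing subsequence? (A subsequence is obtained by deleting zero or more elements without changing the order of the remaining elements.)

3

Scanning left to right, the best length ending at each element is: 3→1, 1→1, 4→2, 3→2, 0→1, 7→3, 1→2.
So the longest increasing subsequence has length 3, e.g. 3, 4, 7.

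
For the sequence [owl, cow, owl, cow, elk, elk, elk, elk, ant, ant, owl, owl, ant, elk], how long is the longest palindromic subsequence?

One longest palindromic subsequence is owl owl elk elk elk elk owl owl (positions 1,3,5,6,7,8,11,12); it reads the same forward and backward, and the interval DP gives dp[1][14] = 8.

8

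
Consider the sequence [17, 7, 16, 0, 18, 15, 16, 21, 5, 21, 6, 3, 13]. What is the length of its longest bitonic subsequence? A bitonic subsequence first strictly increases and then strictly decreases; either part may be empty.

Let inc[i] be the LIS ending at i and dec[i] the longest strictly decreasing subsequence starting at i. inc = [1, 1, 2, 1, 3, 2, 3, 4, 2, 4, 3, 2, 4], dec = [5, 3, 4, 1, 4, 3, 3, 3, 2, 3, 2, 1, 1].
max_i inc[i]+dec[i]−1 = 6, with one witness 7, 16, 18, 16, 6, 3.

6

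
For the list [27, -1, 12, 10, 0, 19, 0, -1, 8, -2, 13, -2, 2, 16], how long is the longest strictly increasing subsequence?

One longest increasing subsequence is -1, 0, 8, 13, 16 (positions 2,5,9,11,14), of length 5; no longer one exists.

5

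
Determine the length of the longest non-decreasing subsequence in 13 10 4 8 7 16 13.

3

Let dp[i] be the longest non-decreasing subsequence ending at position i. Then dp = [1, 1, 1, 2, 2, 3, 3].
The maximum is 3; one witness is 4, 8, 16 at positions 3,4,6.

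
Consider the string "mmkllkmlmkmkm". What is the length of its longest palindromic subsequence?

Using dp[i][j] = 2 + dp[i+1][j−1] if the ends match, else max(dp[i+1][j], dp[i][j−1]):
dp[1][13] = 9. A witness is mkkmlmkkm at positions 1,3,6,7,8,9,10,12,13.

9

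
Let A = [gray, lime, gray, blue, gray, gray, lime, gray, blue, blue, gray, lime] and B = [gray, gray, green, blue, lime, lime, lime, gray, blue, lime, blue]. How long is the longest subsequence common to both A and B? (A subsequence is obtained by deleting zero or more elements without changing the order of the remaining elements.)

7

A longest common subsequence is gray, gray, blue, lime, gray, blue, blue (length 7); the LCS DP confirms no longer common subsequence exists.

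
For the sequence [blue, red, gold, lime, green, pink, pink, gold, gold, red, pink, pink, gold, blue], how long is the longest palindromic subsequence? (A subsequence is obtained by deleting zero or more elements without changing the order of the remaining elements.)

Using dp[i][j] = 2 + dp[i+1][j−1] if the ends match, else max(dp[i+1][j], dp[i][j−1]):
dp[1][14] = 10. A witness is blue gold pink pink gold gold pink pink gold blue at positions 1,3,6,7,8,9,11,12,13,14.

10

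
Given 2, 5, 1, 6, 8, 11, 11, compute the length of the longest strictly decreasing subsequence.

2

Let dp[i] be the longest decreasing subsequence ending at position i. Then dp = [1, 1, 2, 1, 1, 1, 1].
The maximum is 2; one witness is 2, 1 at positions 1,3.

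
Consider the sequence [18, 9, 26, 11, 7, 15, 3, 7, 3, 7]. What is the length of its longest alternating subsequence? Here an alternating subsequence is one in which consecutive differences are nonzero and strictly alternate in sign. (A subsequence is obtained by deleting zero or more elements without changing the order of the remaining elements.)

Track the best alternating length ending on an up-step vs a down-step at each position: up/down = 1/1, 1/2, 3/1, 3/4, 1/4, 5/4, 1/6, 7/6, 1/8, 9/6.
The maximum over both is 9; one such subsequence is 18, 9, 26, 11, 15, 3, 7, 3, 7.

9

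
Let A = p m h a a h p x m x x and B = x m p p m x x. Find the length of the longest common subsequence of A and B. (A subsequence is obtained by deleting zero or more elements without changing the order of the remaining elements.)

5

Backtracking the LCS table gives one alignment: p (A1,B3) → p (A7,B4) → m (A9,B5) → x (A10,B6) → x (A11,B7).
So the longest common subsequence has length 5.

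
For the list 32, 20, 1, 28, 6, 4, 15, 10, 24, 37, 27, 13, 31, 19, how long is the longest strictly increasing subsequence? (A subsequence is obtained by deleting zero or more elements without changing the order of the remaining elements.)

6

One longest increasing subsequence is 1, 6, 15, 24, 27, 31 (positions 3,5,7,9,11,13), of length 6; no longer one exists.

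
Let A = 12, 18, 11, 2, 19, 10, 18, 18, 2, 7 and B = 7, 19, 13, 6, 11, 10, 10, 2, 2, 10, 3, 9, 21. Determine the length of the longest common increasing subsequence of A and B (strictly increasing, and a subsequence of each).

2

A longest common strictly increasing subsequence is 2, 10 (length 2); it appears in order in both A and B, and no longer such subsequence exists.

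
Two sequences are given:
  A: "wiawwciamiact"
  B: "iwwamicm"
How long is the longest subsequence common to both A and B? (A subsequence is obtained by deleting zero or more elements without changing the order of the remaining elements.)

7

A longest common subsequence is iwwamic (length 7); the LCS DP confirms no longer common subsequence exists.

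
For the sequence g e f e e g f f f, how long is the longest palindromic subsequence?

One longest palindromic subsequence is geeeg (positions 1,2,4,5,6); it reads the same forward and backward, and the interval DP gives dp[1][9] = 5.

5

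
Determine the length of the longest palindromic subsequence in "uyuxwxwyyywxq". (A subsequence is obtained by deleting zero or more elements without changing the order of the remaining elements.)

7

Using dp[i][j] = 2 + dp[i+1][j−1] if the ends match, else max(dp[i+1][j], dp[i][j−1]):
dp[1][13] = 7. A witness is xwyyywx at positions 6,7,8,9,10,11,12.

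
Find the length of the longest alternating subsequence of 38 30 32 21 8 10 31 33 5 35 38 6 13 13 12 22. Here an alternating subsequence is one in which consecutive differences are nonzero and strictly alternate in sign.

Track the best alternating length ending on an up-step vs a down-step at each position: up/down = 1/1, 1/2, 3/2, 1/4, 1/4, 5/4, 5/4, 5/2, 1/6, 7/2, 7/1, 7/8, 9/8, 9/8, 9/10, 11/8.
The maximum over both is 11; one such subsequence is 38, 30, 32, 8, 10, 5, 35, 6, 13, 12, 22.

11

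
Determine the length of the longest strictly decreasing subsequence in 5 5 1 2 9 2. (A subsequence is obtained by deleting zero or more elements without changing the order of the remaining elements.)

One longest decreasing subsequence is 5, 1 (positions 1,3), of length 2; no longer one exists.

2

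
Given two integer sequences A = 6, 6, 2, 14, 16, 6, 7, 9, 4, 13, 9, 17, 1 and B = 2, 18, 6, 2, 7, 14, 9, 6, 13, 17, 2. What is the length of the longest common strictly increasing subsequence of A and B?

For each value that appears in both, track the longest common increasing run ending there.
The best achievable length is 6; one witness is 2, 6, 7, 9, 13, 17 (A-positions 3,6,7,8,10,12, B-positions 1,3,5,7,9,10).

6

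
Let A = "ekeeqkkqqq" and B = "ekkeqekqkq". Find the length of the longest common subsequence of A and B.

7

Backtracking the LCS table gives one alignment: e (A1,B1) → k (A2,B3) → e (A3,B4) → e (A4,B6) → q (A5,B8) → k (A7,B9) → q (A10,B10).
So the longest common subsequence has length 7.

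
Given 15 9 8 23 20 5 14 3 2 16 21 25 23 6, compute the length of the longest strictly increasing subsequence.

5

One longest increasing subsequence is 9, 14, 16, 21, 25 (positions 2,7,10,11,12), of length 5; no longer one exists.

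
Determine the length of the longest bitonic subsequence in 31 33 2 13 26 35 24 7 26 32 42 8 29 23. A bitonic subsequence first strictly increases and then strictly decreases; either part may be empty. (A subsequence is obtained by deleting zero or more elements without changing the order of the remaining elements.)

8

Let inc[i] be the LIS ending at i and dec[i] the longest strictly decreasing subsequence starting at i. inc = [1, 2, 1, 2, 3, 4, 3, 2, 4, 5, 6, 3, 5, 4], dec = [4, 4, 1, 2, 3, 4, 2, 1, 2, 3, 3, 1, 2, 1].
max_i inc[i]+dec[i]−1 = 8, with one witness 2, 13, 24, 26, 32, 42, 29, 23.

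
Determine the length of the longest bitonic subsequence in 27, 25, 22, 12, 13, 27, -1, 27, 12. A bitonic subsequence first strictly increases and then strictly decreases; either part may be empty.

One longest bitonic subsequence is 27, 25, 22, 13, 12 (positions 1,2,3,5,9): it rises to 27 then falls. Length 5 is optimal.

5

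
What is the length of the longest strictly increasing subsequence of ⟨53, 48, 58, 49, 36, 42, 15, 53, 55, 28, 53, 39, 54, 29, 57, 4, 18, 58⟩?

6

Let dp[i] be the longest increasing subsequence ending at position i. Then dp = [1, 1, 2, 2, 1, 2, 1, 3, 4, 2, 3, 3, 4, 3, 5, 1, 2, 6].
The maximum is 6; one witness is 48, 49, 53, 55, 57, 58 at positions 2,4,8,9,15,18.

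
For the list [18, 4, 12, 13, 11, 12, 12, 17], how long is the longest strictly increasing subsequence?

4

Scanning left to right, the best length ending at each element is: 18→1, 4→1, 12→2, 13→3, 11→2, 12→3, 12→3, 17→4.
So the longest increasing subsequence has length 4, e.g. 4, 12, 13, 17.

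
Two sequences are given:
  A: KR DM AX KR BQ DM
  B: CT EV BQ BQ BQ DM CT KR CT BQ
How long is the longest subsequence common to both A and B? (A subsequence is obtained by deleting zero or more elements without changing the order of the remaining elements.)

3

Backtracking the LCS table gives one alignment: DM (A2,B6) → KR (A4,B8) → BQ (A5,B10).
So the longest common subsequence has length 3.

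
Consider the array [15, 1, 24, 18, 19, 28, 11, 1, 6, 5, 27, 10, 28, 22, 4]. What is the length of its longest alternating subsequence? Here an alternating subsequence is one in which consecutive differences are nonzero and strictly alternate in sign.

12

Track the best alternating length ending on an up-step vs a down-step at each position: up/down = 1/1, 1/2, 3/1, 3/4, 5/4, 5/1, 3/6, 1/6, 7/6, 7/8, 9/6, 9/10, 11/1, 11/12, 7/12.
The maximum over both is 12; one such subsequence is 15, 1, 24, 18, 19, 1, 6, 5, 27, 10, 28, 22.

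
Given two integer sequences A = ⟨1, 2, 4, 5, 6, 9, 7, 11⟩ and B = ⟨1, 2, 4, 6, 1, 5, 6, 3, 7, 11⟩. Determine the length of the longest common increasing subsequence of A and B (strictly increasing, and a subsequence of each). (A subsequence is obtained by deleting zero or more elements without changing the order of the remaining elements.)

A longest common strictly increasing subsequence is 1, 2, 4, 5, 6, 7, 11 (length 7); it appears in order in both A and B, and no longer such subsequence exists.

7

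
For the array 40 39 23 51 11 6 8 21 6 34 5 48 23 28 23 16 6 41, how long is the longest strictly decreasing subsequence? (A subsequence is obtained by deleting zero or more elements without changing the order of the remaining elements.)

7

Let dp[i] be the longest decreasing subsequence ending at position i. Then dp = [1, 2, 3, 1, 4, 5, 5, 4, 6, 3, 7, 2, 4, 4, 5, 6, 7, 3].
The maximum is 7; one witness is 40, 39, 23, 11, 8, 6, 5 at positions 1,2,3,5,7,9,11.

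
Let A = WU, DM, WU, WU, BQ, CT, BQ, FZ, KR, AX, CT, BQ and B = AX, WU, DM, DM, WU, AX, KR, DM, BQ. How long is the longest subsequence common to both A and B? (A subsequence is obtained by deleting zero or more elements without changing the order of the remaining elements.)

Backtracking the LCS table gives one alignment: WU (A1,B2) → DM (A2,B4) → WU (A3,B5) → KR (A9,B7) → BQ (A12,B9).
So the longest common subsequence has length 5.

5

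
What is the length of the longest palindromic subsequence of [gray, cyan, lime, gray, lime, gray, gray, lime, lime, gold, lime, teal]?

6

One longest palindromic subsequence is lime lime gray gray lime lime (positions 3,5,6,7,9,11); it reads the same forward and backward, and the interval DP gives dp[1][12] = 6.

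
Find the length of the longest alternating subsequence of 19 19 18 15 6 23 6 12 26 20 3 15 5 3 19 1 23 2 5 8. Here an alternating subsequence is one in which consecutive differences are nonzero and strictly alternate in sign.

13

Track the best alternating length ending on an up-step vs a down-step at each position: up/down = 1/1, 1/1, 1/2, 1/2, 1/2, 3/1, 1/4, 5/4, 5/1, 5/6, 1/6, 7/6, 7/8, 1/8, 9/6, 1/10, 11/6, 11/12, 13/12, 13/12.
The maximum over both is 13; one such subsequence is 19, 18, 23, 6, 12, 3, 15, 5, 19, 1, 23, 2, 5.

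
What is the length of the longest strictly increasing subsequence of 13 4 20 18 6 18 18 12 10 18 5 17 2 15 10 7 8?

Scanning left to right, the best length ending at each element is: 13→1, 4→1, 20→2, 18→2, 6→2, 18→3, 18→3, 12→3, 10→3, 18→4, 5→2, 17→4, 2→1, 15→4, 10→3, 7→3, 8→4.
So the longest increasing subsequence has length 4, e.g. 4, 6, 12, 18.

4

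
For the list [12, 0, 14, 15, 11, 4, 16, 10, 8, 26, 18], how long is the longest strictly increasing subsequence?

5

Let dp[i] be the longest increasing subsequence ending at position i. Then dp = [1, 1, 2, 3, 2, 2, 4, 3, 3, 5, 5].
The maximum is 5; one witness is 12, 14, 15, 16, 26 at positions 1,3,4,7,10.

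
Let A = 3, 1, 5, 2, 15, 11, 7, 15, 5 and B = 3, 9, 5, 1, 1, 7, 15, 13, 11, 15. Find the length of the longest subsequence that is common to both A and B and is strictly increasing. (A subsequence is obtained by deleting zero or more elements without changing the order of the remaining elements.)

For each value that appears in both, track the longest common increasing run ending there.
The best achievable length is 4; one witness is 3, 5, 7, 15 (A-positions 1,3,7,8, B-positions 1,3,6,7).

4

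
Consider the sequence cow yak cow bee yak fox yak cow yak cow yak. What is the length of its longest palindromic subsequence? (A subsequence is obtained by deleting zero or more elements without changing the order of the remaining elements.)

9

Using dp[i][j] = 2 + dp[i+1][j−1] if the ends match, else max(dp[i+1][j], dp[i][j−1]):
dp[1][11] = 9. A witness is cow yak cow yak fox yak cow yak cow at positions 1,2,3,5,6,7,8,9,10.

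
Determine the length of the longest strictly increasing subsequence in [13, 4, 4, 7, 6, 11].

3

Let dp[i] be the longest increasing subsequence ending at position i. Then dp = [1, 1, 1, 2, 2, 3].
The maximum is 3; one witness is 4, 7, 11 at positions 2,4,6.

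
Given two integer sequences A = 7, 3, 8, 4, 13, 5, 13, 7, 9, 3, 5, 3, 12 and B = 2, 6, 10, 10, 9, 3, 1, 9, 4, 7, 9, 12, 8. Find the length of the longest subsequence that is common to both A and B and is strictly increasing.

For each value that appears in both, track the longest common increasing run ending there.
The best achievable length is 5; one witness is 3, 4, 7, 9, 12 (A-positions 2,4,8,9,13, B-positions 6,9,10,11,12).

5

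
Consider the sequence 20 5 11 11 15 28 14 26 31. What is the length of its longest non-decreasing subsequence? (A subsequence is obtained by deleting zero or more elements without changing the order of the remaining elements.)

6

Scanning left to right, the best length ending at each element is: 20→1, 5→1, 11→2, 11→3, 15→4, 28→5, 14→4, 26→5, 31→6.
So the longest non-decreasing subsequence has length 6, e.g. 5, 11, 11, 15, 28, 31.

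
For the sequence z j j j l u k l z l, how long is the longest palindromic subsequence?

5

Using dp[i][j] = 2 + dp[i+1][j−1] if the ends match, else max(dp[i+1][j], dp[i][j−1]):
dp[1][10] = 5. A witness is zlklz at positions 1,5,7,8,9.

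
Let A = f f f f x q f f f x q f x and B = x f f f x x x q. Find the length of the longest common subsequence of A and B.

A longest common subsequence is fffxxq (length 6); the LCS DP confirms no longer common subsequence exists.

6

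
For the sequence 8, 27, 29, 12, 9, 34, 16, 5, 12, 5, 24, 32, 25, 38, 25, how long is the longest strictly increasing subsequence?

Scanning left to right, the best length ending at each element is: 8→1, 27→2, 29→3, 12→2, 9→2, 34→4, 16→3, 5→1, 12→3, 5→1, 24→4, 32→5, 25→5, 38→6, 25→5.
So the longest increasing subsequence has length 6, e.g. 8, 12, 16, 24, 32, 38.

6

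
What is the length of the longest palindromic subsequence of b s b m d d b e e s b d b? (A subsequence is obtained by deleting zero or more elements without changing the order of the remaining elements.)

One longest palindromic subsequence is bdbeebdb (positions 1,5,7,8,9,11,12,13); it reads the same forward and backward, and the interval DP gives dp[1][13] = 8.

8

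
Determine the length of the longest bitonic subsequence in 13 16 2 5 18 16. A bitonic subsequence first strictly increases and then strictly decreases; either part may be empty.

One longest bitonic subsequence is 13, 16, 18, 16 (positions 1,2,5,6): it rises to 18 then falls. Length 4 is optimal.

4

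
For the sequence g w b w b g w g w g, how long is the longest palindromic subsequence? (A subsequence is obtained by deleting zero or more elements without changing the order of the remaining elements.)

7

Using dp[i][j] = 2 + dp[i+1][j−1] if the ends match, else max(dp[i+1][j], dp[i][j−1]):
dp[1][10] = 7. A witness is gwgwgwg at positions 1,2,6,7,8,9,10.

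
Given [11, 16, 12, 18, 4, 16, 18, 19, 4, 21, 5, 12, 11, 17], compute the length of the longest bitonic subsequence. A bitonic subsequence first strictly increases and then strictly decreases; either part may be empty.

One longest bitonic subsequence is 11, 12, 16, 18, 19, 21, 12, 11 (positions 1,3,6,7,8,10,12,13): it rises to 21 then falls. Length 8 is optimal.

8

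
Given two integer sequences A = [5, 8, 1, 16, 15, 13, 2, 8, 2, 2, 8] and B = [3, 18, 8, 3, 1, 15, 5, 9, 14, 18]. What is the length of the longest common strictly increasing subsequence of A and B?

2

For each value that appears in both, track the longest common increasing run ending there.
The best achievable length is 2; one witness is 8, 15 (A-positions 2,5, B-positions 3,6).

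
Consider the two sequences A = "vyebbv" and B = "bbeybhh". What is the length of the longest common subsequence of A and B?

2

A longest common subsequence is yb (length 2); the LCS DP confirms no longer common subsequence exists.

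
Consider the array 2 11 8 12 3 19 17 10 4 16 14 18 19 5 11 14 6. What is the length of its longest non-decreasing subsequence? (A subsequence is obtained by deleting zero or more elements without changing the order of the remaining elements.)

6

Scanning left to right, the best length ending at each element is: 2→1, 11→2, 8→2, 12→3, 3→2, 19→4, 17→4, 10→3, 4→3, 16→4, 14→4, 18→5, 19→6, 5→4, 11→5, 14→6, 6→5.
So the longest non-decreasing subsequence has length 6, e.g. 2, 11, 12, 17, 18, 19.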